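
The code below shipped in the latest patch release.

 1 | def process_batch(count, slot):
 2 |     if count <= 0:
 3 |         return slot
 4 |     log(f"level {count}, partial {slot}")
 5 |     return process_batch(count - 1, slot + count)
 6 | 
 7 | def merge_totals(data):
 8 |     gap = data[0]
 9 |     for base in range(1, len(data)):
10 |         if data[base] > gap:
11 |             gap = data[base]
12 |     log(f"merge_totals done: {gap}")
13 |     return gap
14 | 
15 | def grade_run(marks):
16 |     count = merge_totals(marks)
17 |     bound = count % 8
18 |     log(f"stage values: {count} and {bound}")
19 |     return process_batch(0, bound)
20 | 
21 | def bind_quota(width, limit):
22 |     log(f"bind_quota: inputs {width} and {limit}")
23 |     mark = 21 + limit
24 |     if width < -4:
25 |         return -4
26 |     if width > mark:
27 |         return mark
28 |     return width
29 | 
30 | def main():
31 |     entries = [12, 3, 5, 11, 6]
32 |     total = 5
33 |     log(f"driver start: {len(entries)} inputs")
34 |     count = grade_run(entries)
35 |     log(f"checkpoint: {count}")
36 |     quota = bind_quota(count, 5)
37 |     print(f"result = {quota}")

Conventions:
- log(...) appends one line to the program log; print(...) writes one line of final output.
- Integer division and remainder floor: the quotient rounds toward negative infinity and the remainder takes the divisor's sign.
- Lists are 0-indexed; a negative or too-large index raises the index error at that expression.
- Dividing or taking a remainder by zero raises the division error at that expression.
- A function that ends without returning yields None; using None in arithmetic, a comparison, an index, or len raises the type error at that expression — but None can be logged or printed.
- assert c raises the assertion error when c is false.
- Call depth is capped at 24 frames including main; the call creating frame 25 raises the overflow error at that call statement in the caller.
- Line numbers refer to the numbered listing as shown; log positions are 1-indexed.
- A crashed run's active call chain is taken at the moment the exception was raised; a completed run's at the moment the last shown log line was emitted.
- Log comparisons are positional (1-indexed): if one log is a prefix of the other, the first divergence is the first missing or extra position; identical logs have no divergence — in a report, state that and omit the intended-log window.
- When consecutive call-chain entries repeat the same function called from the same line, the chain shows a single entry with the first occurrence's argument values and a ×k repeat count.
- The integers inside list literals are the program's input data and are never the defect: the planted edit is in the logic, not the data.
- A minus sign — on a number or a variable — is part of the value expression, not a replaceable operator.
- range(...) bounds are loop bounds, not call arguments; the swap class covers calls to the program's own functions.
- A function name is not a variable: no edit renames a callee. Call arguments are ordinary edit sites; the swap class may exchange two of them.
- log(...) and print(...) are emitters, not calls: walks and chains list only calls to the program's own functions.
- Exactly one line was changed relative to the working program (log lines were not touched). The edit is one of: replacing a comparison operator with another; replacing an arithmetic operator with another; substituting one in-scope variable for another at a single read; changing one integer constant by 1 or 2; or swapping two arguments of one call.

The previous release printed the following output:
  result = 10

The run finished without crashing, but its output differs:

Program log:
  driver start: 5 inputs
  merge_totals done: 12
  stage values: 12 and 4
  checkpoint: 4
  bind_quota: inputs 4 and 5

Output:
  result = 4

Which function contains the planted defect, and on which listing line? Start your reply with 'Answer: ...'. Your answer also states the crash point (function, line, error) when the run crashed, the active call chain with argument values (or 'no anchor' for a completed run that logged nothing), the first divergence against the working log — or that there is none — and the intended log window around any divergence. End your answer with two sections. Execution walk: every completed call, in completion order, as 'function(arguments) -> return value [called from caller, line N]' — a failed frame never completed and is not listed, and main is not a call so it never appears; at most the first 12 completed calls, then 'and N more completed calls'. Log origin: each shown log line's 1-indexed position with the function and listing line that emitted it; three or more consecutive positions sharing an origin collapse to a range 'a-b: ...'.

Answer: the defect is in grade_run at line 19.
Core observation: Log line 4 is where behavior first shows: 'checkpoint: 4' appears instead of 'level 4, partial 0'.
Call chain: main -> bind_quota(4, 5) (called at line 36).
First divergence: position 4 — shown 'checkpoint: 4', intended 'level 4, partial 0'.
Intended log window:
  2: merge_totals done: 12
  3: stage values: 12 and 4
  4: level 4, partial 0
  5: level 3, partial 4
Execution walk:
  merge_totals([12, 3, 5, 11, 6]) -> 12  [called from grade_run, line 16]
  process_batch(0, 4) -> 4  [called from grade_run, line 19]
  grade_run([12, 3, 5, 11, 6]) -> 4  [called from main, line 34]
  bind_quota(4, 5) -> 4  [called from main, line 36]
Log line origins:
  1: logged in main at line 33
  2: logged in merge_totals at line 12
  3: logged in grade_run at line 18
  4: logged in main at line 35
  5: logged in bind_quota at line 22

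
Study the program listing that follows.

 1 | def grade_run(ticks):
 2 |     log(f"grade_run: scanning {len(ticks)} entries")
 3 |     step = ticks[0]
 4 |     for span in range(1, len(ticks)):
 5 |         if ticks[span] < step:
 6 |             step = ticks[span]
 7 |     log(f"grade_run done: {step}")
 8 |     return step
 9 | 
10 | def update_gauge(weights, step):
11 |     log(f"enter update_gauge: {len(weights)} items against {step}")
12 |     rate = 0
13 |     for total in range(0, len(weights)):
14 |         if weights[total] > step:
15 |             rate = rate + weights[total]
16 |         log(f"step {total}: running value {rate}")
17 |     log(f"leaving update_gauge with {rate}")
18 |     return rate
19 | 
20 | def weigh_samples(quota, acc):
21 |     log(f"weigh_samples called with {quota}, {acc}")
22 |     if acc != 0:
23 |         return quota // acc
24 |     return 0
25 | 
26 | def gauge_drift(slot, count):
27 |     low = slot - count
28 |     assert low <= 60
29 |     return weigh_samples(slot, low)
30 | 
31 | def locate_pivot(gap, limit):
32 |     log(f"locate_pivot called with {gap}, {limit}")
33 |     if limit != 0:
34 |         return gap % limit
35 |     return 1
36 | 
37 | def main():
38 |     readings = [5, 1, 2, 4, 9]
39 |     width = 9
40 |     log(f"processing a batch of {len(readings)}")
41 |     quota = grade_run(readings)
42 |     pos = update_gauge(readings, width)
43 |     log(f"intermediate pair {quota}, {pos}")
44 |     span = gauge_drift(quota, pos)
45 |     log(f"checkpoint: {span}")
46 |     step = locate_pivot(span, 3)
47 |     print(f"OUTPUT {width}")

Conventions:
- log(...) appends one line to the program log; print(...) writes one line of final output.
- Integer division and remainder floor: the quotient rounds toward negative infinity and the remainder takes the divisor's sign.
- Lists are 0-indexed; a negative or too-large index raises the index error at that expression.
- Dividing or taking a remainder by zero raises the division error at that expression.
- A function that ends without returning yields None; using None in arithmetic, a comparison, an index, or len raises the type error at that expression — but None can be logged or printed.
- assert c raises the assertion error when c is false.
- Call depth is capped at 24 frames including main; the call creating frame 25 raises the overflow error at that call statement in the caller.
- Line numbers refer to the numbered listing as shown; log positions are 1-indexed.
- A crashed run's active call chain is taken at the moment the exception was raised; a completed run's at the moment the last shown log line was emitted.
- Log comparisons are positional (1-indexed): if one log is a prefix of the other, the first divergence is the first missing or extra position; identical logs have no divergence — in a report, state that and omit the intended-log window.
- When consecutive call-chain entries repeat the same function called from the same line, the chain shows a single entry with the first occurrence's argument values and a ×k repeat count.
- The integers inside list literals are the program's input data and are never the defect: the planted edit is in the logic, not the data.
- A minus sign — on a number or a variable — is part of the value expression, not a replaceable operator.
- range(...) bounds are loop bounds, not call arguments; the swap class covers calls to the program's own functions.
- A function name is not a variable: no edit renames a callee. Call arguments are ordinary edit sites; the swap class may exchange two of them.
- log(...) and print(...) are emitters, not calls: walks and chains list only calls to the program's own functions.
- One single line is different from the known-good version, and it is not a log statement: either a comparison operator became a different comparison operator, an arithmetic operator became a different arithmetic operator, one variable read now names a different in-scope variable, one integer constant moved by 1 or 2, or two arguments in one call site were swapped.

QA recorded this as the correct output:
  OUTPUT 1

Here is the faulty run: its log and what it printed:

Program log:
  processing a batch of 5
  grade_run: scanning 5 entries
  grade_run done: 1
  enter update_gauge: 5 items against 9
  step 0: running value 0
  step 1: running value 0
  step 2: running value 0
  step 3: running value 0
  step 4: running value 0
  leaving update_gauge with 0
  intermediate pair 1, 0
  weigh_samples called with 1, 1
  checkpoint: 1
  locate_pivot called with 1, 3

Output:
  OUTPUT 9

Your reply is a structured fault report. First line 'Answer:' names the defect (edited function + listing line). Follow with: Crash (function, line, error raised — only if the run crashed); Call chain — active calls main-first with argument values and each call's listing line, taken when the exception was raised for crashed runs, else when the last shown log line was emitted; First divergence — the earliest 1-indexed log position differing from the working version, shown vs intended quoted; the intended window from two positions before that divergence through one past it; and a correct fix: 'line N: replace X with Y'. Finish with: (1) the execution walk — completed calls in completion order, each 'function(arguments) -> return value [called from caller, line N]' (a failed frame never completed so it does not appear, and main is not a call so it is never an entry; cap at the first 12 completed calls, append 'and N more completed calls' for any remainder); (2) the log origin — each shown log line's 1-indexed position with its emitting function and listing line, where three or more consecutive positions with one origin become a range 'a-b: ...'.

Answer: the defect is in main at line 47.
The tell: No log line changed; the fault shows up purely in the output.
Call chain: main -> locate_pivot(1, 3) (called at line 46).
First divergence: none (the log streams are identical).
Execution walk:
  grade_run([5, 1, 2, 4, 9]) -> 1  [called from main, line 41]
  update_gauge([5, 1, 2, 4, 9], 9) -> 0  [called from main, line 42]
  weigh_samples(1, 1) -> 1  [called from gauge_drift, line 29]
  gauge_drift(1, 0) -> 1  [called from main, line 44]
  locate_pivot(1, 3) -> 1  [called from main, line 46]
Origin of each log line:
  1: from main, line 40
  2: from grade_run, line 2
  3: from grade_run, line 7
  4: from update_gauge, line 11
  5-9: from update_gauge, line 16
  10: from update_gauge, line 17
  11: from main, line 43
  12: from weigh_samples, line 21
  13: from main, line 45
  14: from locate_pivot, line 32
A correct fix: line 47: replace `width` with `step`.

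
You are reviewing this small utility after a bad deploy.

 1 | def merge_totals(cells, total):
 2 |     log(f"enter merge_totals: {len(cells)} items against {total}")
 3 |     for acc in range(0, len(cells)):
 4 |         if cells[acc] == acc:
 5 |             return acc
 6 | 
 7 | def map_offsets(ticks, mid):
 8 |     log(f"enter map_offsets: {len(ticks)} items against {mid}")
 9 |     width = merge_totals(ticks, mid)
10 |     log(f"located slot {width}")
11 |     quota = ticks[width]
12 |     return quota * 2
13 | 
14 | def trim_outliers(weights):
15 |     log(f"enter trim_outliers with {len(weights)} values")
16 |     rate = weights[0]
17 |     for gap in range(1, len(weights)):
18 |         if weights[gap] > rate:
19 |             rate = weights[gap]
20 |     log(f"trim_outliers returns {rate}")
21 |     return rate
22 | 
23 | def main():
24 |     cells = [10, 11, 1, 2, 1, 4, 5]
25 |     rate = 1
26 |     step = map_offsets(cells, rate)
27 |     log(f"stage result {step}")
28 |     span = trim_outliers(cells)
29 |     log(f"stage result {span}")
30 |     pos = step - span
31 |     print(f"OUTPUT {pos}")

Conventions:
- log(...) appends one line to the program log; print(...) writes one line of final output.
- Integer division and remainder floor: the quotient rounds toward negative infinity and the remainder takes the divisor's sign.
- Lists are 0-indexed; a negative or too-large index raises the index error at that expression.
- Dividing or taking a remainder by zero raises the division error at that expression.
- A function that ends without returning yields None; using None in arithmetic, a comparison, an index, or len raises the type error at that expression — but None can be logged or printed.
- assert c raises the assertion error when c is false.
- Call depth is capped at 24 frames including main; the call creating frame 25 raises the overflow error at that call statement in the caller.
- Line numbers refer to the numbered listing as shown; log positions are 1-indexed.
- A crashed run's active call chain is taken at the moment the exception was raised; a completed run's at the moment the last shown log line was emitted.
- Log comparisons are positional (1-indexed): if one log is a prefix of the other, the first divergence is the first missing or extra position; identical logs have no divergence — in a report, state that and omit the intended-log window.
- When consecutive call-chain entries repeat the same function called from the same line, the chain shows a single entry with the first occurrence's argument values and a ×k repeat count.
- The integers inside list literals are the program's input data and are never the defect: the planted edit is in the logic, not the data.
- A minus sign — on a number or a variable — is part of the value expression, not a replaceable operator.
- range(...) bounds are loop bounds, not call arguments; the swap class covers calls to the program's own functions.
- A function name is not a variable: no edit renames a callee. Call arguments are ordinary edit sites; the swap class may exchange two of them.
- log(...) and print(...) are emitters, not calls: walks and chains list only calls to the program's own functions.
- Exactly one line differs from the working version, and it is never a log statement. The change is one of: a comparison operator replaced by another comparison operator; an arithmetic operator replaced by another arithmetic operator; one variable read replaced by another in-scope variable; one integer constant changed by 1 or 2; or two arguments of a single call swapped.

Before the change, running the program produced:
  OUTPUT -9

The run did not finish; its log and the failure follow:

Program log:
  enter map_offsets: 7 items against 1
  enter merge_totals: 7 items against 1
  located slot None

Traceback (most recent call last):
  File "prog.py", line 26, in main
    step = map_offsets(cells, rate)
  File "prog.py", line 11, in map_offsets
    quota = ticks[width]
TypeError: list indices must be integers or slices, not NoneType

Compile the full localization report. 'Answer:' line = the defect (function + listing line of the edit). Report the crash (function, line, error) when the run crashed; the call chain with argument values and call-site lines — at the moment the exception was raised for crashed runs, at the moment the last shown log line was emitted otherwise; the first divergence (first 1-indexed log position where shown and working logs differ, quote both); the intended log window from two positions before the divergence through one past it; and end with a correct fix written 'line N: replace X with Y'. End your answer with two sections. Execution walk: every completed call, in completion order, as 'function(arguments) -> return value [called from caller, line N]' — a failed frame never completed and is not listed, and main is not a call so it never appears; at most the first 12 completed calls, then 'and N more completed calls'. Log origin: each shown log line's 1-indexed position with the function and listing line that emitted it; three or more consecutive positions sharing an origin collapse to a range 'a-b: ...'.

Answer: the defect is in merge_totals at line 4.
Core observation: Position 3 is the first bad log line: 'located slot None' should read 'located slot 2'.
Crash: map_offsets, line 11, TypeError.
Call chain: main -> map_offsets([10, 11, 1, 2, 1, 4, 5], 1) (called at line 26).
First divergence: position 3; shown 'located slot None' vs intended 'located slot 2'.
Intended log window:
  1: enter map_offsets: 7 items against 1
  2: enter merge_totals: 7 items against 1
  3: located slot 2
  4: stage result 2
Execution walk:
  merge_totals([10, 11, 1, 2, 1, 4, 5], 1) -> None  [called from map_offsets, line 9]
Log origin:
  1 — map_offsets, line 8
  2 — merge_totals, line 2
  3 — map_offsets, line 10
A correct fix: line 4: replace `cells[acc] == acc` with `cells[acc] == total`.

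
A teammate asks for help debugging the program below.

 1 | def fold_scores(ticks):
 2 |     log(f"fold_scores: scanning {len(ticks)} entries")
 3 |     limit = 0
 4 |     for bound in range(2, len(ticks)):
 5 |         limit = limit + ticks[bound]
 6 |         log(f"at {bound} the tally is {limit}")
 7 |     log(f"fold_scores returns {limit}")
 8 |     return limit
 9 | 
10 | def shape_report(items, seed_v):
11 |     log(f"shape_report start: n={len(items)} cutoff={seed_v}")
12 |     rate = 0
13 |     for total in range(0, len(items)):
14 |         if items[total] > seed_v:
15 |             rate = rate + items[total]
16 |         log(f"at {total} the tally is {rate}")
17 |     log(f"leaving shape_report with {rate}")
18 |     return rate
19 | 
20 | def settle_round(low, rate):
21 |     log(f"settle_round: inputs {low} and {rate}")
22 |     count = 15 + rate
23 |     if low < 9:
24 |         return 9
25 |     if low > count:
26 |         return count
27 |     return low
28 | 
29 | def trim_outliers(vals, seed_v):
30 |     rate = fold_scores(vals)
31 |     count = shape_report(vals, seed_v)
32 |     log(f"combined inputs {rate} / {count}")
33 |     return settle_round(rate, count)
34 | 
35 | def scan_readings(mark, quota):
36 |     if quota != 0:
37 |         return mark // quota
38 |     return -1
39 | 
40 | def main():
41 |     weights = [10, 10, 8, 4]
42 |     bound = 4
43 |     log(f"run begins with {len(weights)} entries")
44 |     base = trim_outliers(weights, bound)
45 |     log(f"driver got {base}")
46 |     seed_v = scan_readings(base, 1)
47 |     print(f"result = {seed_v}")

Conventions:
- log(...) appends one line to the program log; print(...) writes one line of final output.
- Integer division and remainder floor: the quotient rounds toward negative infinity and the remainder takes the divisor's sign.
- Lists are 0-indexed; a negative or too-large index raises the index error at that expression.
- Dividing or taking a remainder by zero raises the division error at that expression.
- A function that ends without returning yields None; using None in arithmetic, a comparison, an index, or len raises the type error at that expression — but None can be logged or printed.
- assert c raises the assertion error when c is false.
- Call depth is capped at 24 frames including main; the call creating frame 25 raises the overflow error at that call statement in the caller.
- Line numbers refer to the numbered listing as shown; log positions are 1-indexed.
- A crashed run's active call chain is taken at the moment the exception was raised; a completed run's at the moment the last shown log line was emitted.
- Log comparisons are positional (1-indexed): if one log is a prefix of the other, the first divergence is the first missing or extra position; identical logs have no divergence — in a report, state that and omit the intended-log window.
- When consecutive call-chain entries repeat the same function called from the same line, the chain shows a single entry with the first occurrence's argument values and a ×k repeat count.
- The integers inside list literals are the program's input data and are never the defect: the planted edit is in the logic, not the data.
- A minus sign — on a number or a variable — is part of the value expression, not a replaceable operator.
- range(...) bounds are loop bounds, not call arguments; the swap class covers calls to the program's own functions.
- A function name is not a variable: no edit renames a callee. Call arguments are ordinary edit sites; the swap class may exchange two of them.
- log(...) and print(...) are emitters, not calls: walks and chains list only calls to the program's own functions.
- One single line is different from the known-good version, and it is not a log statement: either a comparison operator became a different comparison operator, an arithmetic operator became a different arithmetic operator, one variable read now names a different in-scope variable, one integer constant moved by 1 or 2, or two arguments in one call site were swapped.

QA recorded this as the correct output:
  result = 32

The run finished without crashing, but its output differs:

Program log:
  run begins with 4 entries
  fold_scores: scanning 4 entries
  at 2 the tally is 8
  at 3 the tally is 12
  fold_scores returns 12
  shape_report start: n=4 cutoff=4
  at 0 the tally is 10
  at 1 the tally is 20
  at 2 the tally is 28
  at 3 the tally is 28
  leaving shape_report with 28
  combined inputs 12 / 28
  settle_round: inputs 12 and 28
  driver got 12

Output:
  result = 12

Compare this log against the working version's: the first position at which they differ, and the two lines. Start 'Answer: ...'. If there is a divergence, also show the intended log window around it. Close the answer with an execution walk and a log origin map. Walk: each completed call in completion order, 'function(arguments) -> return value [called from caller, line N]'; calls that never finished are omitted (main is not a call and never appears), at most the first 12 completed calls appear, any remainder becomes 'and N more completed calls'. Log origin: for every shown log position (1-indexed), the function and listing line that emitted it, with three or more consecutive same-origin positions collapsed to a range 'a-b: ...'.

Answer: position 3 — shown 'at 2 the tally is 8', intended 'at 0 the tally is 10'.
Intended log window:
  1: run begins with 4 entries
  2: fold_scores: scanning 4 entries
  3: at 0 the tally is 10
  4: at 1 the tally is 20
Execution walk:
  fold_scores([10, 10, 8, 4]) -> 12  [called from trim_outliers, line 30]
  shape_report([10, 10, 8, 4], 4) -> 28  [called from trim_outliers, line 31]
  settle_round(12, 28) -> 12  [called from trim_outliers, line 33]
  trim_outliers([10, 10, 8, 4], 4) -> 12  [called from main, line 44]
  scan_readings(12, 1) -> 12  [called from main, line 46]
Log origin:
  1: logged in main at line 43
  2: logged in fold_scores at line 2
  3: logged in fold_scores at line 6
  4: logged in fold_scores at line 6
  5: logged in fold_scores at line 7
  6: logged in shape_report at line 11
  7-10: logged in shape_report at line 16
  11: logged in shape_report at line 17
  12: logged in trim_outliers at line 32
  13: logged in settle_round at line 21
  14: logged in main at line 45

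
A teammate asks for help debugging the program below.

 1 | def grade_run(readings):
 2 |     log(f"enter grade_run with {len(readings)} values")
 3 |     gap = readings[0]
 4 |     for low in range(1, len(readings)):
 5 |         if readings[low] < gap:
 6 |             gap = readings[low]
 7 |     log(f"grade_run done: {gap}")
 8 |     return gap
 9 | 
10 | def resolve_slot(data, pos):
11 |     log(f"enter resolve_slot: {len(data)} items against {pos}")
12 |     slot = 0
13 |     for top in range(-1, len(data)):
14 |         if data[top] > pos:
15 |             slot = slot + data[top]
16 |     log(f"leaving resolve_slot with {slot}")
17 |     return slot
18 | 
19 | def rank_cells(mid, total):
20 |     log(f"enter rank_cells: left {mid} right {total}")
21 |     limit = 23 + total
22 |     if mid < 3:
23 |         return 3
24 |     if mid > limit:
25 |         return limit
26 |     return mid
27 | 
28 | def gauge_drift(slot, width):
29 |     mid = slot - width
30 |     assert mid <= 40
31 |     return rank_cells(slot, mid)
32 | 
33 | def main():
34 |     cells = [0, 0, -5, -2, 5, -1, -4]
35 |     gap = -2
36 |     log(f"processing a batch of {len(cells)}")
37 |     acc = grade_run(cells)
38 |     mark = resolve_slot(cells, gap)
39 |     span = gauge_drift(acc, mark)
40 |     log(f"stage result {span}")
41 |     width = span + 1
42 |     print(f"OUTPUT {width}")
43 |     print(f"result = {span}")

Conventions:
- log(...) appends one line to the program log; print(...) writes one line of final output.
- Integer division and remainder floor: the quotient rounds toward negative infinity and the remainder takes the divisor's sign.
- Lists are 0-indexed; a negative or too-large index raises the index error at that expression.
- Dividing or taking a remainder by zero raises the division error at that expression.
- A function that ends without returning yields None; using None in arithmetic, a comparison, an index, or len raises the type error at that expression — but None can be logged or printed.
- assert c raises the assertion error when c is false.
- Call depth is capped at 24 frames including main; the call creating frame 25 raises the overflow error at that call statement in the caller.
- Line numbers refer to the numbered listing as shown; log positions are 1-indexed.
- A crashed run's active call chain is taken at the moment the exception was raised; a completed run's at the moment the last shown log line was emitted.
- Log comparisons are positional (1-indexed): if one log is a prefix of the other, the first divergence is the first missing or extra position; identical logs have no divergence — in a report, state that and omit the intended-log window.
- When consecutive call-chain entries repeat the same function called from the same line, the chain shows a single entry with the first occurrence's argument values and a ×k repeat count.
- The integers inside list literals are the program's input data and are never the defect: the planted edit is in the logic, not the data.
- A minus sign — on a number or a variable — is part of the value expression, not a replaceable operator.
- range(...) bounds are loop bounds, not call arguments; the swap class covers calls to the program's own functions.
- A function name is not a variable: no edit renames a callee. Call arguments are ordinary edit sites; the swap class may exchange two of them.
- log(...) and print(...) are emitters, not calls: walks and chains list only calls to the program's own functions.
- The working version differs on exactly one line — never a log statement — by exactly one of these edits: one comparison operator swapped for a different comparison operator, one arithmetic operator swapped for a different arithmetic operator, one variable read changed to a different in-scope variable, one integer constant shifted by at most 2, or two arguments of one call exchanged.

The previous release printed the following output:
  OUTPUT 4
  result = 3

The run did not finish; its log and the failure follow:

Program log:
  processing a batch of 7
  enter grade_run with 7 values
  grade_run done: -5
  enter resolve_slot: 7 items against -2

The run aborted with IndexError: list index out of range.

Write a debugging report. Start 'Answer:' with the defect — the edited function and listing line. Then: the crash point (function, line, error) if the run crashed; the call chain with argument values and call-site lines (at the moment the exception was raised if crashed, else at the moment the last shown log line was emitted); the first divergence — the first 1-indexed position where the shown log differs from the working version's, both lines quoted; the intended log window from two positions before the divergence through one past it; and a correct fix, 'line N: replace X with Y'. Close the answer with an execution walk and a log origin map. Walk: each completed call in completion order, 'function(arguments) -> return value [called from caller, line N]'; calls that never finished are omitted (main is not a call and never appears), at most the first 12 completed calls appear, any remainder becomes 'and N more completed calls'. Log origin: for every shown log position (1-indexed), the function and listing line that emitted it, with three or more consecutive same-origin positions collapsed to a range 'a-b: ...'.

Answer: the defect is in resolve_slot at line 13.
Core observation: The shown log is a 4-line prefix of the intended one, whose next entry is 'leaving resolve_slot with 4'.
Crash: resolve_slot, line 14, IndexError.
Call chain: main -> resolve_slot([0, 0, -5, -2, 5, -1, -4], -2) (called at line 38).
First divergence: position 5 (shown log ended at 4 lines; the working version continues: 'leaving resolve_slot with 4').
Intended log window:
  3: grade_run done: -5
  4: enter resolve_slot: 7 items against -2
  5: leaving resolve_slot with 4
  6: enter rank_cells: left -5 right -9
Execution walk:
  grade_run([0, 0, -5, -2, 5, -1, -4]) -> -5  [called from main, line 37]
Log origin:
  1: logged in main at line 36
  2: logged in grade_run at line 2
  3: logged in grade_run at line 7
  4: logged in resolve_slot at line 11
A correct fix: line 13: replace `-1` with `0`.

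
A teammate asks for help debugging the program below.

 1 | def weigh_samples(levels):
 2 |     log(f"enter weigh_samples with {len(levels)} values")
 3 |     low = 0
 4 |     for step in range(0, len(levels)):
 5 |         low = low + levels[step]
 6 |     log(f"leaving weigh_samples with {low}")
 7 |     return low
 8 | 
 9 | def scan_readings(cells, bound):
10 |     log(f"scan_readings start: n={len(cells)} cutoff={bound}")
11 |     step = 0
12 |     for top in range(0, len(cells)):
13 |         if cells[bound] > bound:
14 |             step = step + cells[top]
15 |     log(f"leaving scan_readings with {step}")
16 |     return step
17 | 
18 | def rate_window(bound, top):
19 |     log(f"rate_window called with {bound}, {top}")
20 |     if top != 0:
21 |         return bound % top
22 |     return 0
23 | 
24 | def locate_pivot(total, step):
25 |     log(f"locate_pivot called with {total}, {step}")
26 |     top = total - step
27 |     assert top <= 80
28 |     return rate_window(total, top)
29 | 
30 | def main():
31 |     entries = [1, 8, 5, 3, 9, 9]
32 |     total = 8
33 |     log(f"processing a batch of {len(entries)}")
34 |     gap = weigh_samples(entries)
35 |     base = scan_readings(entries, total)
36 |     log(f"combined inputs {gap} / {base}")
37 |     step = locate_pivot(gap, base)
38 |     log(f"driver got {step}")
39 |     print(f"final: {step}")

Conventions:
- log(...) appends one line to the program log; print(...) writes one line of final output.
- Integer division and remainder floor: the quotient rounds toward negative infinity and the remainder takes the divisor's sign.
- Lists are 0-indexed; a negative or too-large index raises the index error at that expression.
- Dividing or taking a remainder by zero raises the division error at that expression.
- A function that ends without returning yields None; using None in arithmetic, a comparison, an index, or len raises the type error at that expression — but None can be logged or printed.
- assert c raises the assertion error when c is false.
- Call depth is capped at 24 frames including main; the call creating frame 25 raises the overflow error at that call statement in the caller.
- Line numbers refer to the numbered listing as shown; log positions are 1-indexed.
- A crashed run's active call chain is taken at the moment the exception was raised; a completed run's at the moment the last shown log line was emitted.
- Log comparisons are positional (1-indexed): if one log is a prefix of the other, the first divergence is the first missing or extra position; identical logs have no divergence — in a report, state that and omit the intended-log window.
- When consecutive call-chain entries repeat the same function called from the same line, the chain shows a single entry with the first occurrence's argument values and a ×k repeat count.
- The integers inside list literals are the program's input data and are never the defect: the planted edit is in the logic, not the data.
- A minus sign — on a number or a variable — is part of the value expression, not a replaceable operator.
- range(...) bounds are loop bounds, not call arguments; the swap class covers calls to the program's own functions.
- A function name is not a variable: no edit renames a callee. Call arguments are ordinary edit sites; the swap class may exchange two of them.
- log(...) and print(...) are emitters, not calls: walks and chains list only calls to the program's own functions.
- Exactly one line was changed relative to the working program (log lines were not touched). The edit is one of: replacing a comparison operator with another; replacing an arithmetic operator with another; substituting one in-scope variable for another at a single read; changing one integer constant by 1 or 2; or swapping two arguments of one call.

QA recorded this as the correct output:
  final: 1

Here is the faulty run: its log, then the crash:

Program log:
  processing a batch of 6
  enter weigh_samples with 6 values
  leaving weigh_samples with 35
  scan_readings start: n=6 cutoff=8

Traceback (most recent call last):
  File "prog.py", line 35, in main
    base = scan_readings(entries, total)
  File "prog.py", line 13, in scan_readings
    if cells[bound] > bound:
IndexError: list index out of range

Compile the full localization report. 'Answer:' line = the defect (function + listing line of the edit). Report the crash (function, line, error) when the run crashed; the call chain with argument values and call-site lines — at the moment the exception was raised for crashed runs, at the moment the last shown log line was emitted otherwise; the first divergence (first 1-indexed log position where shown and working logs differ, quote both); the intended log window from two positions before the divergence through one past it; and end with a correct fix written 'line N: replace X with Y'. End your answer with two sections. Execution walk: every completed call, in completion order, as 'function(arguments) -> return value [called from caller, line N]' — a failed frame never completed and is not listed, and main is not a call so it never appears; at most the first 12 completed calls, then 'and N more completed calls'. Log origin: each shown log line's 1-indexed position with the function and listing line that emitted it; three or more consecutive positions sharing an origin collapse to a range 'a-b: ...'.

Answer: the defect is in scan_readings at line 13.
Core observation: The faulty run's log stops after 4 lines; the working version's next line would be 'leaving scan_readings with 18'.
Crash: scan_readings, line 13, IndexError.
Call chain: main -> scan_readings([1, 8, 5, 3, 9, 9], 8) (called at line 35).
First divergence: position 5; the shown log stops at 4 lines while the working version next logs 'leaving scan_readings with 18'.
Intended log window:
  3: leaving weigh_samples with 35
  4: scan_readings start: n=6 cutoff=8
  5: leaving scan_readings with 18
  6: combined inputs 35 / 18
Execution walk:
  weigh_samples([1, 8, 5, 3, 9, 9]) -> 35  [called from main, line 34]
Log line origins:
  1: logged in main at line 33
  2: logged in weigh_samples at line 2
  3: logged in weigh_samples at line 6
  4: logged in scan_readings at line 10
A correct fix: line 13: replace `cells[bound]` with `cells[top]`.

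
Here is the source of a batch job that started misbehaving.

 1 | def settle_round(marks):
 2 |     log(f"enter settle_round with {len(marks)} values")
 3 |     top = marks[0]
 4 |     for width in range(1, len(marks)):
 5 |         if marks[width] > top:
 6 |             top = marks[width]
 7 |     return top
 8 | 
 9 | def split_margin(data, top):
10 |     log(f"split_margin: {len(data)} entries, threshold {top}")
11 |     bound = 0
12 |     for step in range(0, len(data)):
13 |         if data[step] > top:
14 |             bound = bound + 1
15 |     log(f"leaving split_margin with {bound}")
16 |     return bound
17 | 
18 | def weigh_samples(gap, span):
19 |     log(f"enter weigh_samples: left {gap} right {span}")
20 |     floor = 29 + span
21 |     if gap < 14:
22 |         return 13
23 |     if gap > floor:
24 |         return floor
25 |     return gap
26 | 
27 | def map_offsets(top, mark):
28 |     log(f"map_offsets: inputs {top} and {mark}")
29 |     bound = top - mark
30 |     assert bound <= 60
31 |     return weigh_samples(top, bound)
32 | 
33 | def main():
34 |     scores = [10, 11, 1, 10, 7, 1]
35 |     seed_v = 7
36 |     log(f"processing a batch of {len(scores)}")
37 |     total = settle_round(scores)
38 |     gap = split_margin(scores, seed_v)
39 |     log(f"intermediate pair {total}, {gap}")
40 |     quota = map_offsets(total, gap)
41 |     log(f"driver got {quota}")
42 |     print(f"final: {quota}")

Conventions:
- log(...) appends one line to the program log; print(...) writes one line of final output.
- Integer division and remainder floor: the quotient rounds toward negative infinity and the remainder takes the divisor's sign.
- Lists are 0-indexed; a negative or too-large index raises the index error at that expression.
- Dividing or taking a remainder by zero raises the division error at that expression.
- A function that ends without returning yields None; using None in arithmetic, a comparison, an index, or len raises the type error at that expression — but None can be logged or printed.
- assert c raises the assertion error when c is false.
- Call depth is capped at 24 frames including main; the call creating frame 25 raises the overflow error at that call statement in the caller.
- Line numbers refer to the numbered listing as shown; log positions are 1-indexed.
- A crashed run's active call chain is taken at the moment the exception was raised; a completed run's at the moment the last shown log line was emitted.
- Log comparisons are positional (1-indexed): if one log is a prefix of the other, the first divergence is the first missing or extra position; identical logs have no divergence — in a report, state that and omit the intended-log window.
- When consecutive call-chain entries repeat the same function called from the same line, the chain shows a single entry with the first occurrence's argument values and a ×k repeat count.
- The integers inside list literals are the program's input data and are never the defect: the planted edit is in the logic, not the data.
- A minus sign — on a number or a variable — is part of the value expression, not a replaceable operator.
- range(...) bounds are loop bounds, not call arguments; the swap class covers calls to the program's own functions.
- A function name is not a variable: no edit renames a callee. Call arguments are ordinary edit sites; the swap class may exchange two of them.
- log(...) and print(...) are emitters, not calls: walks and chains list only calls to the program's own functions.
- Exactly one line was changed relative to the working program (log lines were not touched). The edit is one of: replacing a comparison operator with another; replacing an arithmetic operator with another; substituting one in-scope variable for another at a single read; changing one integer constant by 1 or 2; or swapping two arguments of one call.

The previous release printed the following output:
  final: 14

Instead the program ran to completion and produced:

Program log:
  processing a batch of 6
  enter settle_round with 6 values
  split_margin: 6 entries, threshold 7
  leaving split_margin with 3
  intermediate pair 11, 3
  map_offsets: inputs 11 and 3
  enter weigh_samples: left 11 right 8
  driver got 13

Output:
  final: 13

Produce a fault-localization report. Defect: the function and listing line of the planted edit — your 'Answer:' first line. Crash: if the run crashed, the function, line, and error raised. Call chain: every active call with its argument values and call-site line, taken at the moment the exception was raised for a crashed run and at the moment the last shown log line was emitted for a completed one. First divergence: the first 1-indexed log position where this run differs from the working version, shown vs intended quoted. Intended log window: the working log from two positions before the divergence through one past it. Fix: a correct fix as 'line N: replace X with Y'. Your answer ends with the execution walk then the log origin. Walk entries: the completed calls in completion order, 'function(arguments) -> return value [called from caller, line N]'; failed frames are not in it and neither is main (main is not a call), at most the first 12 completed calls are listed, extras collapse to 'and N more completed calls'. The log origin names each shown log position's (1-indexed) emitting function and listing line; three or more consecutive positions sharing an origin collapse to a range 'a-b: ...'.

Answer: the defect is in weigh_samples at line 22.
Key observation: Log line 8 is where behavior first shows: 'driver got 13' appears instead of 'driver got 14'.
Call chain: main.
First divergence: position 8 — shown 'driver got 13', intended 'driver got 14'.
Intended log window:
  6: map_offsets: inputs 11 and 3
  7: enter weigh_samples: left 11 right 8
  8: driver got 14
Execution walk:
  settle_round([10, 11, 1, 10, 7, 1]) -> 11  [called from main, line 37]
  split_margin([10, 11, 1, 10, 7, 1], 7) -> 3  [called from main, line 38]
  weigh_samples(11, 8) -> 13  [called from map_offsets, line 31]
  map_offsets(11, 3) -> 13  [called from main, line 40]
Log origins:
  1: logged in main at line 36
  2: logged in settle_round at line 2
  3: logged in split_margin at line 10
  4: logged in split_margin at line 15
  5: logged in main at line 39
  6: logged in map_offsets at line 28
  7: logged in weigh_samples at line 19
  8: logged in main at line 41
A correct fix: line 22: replace `13` with `14`.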